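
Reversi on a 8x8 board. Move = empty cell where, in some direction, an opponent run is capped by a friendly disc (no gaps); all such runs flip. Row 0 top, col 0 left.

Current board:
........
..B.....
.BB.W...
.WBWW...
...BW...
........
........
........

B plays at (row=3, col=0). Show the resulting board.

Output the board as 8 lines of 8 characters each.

Place B at (3,0); scan 8 dirs for brackets.
Dir NW: edge -> no flip
Dir N: first cell '.' (not opp) -> no flip
Dir NE: first cell 'B' (not opp) -> no flip
Dir W: edge -> no flip
Dir E: opp run (3,1) capped by B -> flip
Dir SW: edge -> no flip
Dir S: first cell '.' (not opp) -> no flip
Dir SE: first cell '.' (not opp) -> no flip
All flips: (3,1)

Answer: ........
..B.....
.BB.W...
BBBWW...
...BW...
........
........
........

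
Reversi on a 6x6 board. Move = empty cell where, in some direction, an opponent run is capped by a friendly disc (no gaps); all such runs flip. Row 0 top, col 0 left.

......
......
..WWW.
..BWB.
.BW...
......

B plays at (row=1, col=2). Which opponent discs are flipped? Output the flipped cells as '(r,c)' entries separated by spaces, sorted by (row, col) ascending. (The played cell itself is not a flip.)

Answer: (2,2) (2,3)

Derivation:
Dir NW: first cell '.' (not opp) -> no flip
Dir N: first cell '.' (not opp) -> no flip
Dir NE: first cell '.' (not opp) -> no flip
Dir W: first cell '.' (not opp) -> no flip
Dir E: first cell '.' (not opp) -> no flip
Dir SW: first cell '.' (not opp) -> no flip
Dir S: opp run (2,2) capped by B -> flip
Dir SE: opp run (2,3) capped by B -> flip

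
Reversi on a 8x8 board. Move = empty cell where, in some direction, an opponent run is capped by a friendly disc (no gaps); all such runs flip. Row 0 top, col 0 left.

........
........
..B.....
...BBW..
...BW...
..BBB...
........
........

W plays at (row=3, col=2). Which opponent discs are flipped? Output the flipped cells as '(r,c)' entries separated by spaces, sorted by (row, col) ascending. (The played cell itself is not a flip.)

Answer: (3,3) (3,4)

Derivation:
Dir NW: first cell '.' (not opp) -> no flip
Dir N: opp run (2,2), next='.' -> no flip
Dir NE: first cell '.' (not opp) -> no flip
Dir W: first cell '.' (not opp) -> no flip
Dir E: opp run (3,3) (3,4) capped by W -> flip
Dir SW: first cell '.' (not opp) -> no flip
Dir S: first cell '.' (not opp) -> no flip
Dir SE: opp run (4,3) (5,4), next='.' -> no flip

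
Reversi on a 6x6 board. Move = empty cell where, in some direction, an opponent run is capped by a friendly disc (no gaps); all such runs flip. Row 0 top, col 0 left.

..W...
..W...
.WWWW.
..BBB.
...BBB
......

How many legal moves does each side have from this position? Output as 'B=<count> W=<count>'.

Answer: B=6 W=5

Derivation:
-- B to move --
(0,1): flips 2 -> legal
(0,3): no bracket -> illegal
(1,0): flips 1 -> legal
(1,1): flips 1 -> legal
(1,3): flips 1 -> legal
(1,4): flips 2 -> legal
(1,5): flips 1 -> legal
(2,0): no bracket -> illegal
(2,5): no bracket -> illegal
(3,0): no bracket -> illegal
(3,1): no bracket -> illegal
(3,5): no bracket -> illegal
B mobility = 6
-- W to move --
(2,5): no bracket -> illegal
(3,1): no bracket -> illegal
(3,5): no bracket -> illegal
(4,1): flips 1 -> legal
(4,2): flips 2 -> legal
(5,2): no bracket -> illegal
(5,3): flips 2 -> legal
(5,4): flips 4 -> legal
(5,5): flips 2 -> legal
W mobility = 5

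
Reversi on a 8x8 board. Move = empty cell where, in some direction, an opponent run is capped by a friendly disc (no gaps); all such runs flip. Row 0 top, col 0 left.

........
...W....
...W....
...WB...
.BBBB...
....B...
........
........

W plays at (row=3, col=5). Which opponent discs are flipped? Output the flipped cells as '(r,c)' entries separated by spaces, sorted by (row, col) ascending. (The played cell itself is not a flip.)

Answer: (3,4)

Derivation:
Dir NW: first cell '.' (not opp) -> no flip
Dir N: first cell '.' (not opp) -> no flip
Dir NE: first cell '.' (not opp) -> no flip
Dir W: opp run (3,4) capped by W -> flip
Dir E: first cell '.' (not opp) -> no flip
Dir SW: opp run (4,4), next='.' -> no flip
Dir S: first cell '.' (not opp) -> no flip
Dir SE: first cell '.' (not opp) -> no flip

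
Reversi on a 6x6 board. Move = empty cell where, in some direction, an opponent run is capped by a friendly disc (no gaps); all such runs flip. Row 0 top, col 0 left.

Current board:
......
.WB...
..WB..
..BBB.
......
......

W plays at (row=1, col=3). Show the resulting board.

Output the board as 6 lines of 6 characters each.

Place W at (1,3); scan 8 dirs for brackets.
Dir NW: first cell '.' (not opp) -> no flip
Dir N: first cell '.' (not opp) -> no flip
Dir NE: first cell '.' (not opp) -> no flip
Dir W: opp run (1,2) capped by W -> flip
Dir E: first cell '.' (not opp) -> no flip
Dir SW: first cell 'W' (not opp) -> no flip
Dir S: opp run (2,3) (3,3), next='.' -> no flip
Dir SE: first cell '.' (not opp) -> no flip
All flips: (1,2)

Answer: ......
.WWW..
..WB..
..BBB.
......
......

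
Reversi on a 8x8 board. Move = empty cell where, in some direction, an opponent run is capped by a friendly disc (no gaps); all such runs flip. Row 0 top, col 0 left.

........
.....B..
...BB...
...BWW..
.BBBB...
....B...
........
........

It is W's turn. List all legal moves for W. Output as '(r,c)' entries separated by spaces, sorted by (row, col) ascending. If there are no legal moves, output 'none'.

(0,4): no bracket -> illegal
(0,5): no bracket -> illegal
(0,6): no bracket -> illegal
(1,2): flips 1 -> legal
(1,3): flips 1 -> legal
(1,4): flips 1 -> legal
(1,6): no bracket -> illegal
(2,2): no bracket -> illegal
(2,5): no bracket -> illegal
(2,6): no bracket -> illegal
(3,0): no bracket -> illegal
(3,1): no bracket -> illegal
(3,2): flips 1 -> legal
(4,0): no bracket -> illegal
(4,5): no bracket -> illegal
(5,0): no bracket -> illegal
(5,1): no bracket -> illegal
(5,2): flips 1 -> legal
(5,3): flips 1 -> legal
(5,5): no bracket -> illegal
(6,3): no bracket -> illegal
(6,4): flips 2 -> legal
(6,5): no bracket -> illegal

Answer: (1,2) (1,3) (1,4) (3,2) (5,2) (5,3) (6,4)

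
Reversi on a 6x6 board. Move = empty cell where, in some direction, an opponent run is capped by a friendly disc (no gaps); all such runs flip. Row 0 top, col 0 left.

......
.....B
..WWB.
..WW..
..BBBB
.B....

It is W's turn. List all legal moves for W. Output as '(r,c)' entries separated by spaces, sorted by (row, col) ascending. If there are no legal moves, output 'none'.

(0,4): no bracket -> illegal
(0,5): no bracket -> illegal
(1,3): no bracket -> illegal
(1,4): no bracket -> illegal
(2,5): flips 1 -> legal
(3,1): no bracket -> illegal
(3,4): no bracket -> illegal
(3,5): no bracket -> illegal
(4,0): no bracket -> illegal
(4,1): no bracket -> illegal
(5,0): no bracket -> illegal
(5,2): flips 1 -> legal
(5,3): flips 1 -> legal
(5,4): flips 1 -> legal
(5,5): flips 1 -> legal

Answer: (2,5) (5,2) (5,3) (5,4) (5,5)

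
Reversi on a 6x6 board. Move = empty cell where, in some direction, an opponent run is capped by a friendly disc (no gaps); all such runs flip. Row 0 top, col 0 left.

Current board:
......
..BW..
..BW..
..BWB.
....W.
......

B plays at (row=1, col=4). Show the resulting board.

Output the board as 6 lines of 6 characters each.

Place B at (1,4); scan 8 dirs for brackets.
Dir NW: first cell '.' (not opp) -> no flip
Dir N: first cell '.' (not opp) -> no flip
Dir NE: first cell '.' (not opp) -> no flip
Dir W: opp run (1,3) capped by B -> flip
Dir E: first cell '.' (not opp) -> no flip
Dir SW: opp run (2,3) capped by B -> flip
Dir S: first cell '.' (not opp) -> no flip
Dir SE: first cell '.' (not opp) -> no flip
All flips: (1,3) (2,3)

Answer: ......
..BBB.
..BB..
..BWB.
....W.
......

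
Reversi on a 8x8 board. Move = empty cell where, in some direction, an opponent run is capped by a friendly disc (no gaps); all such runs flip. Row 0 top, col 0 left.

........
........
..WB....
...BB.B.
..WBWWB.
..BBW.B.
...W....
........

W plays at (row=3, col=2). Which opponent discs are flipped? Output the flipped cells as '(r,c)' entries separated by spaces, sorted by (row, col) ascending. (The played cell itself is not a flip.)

Dir NW: first cell '.' (not opp) -> no flip
Dir N: first cell 'W' (not opp) -> no flip
Dir NE: opp run (2,3), next='.' -> no flip
Dir W: first cell '.' (not opp) -> no flip
Dir E: opp run (3,3) (3,4), next='.' -> no flip
Dir SW: first cell '.' (not opp) -> no flip
Dir S: first cell 'W' (not opp) -> no flip
Dir SE: opp run (4,3) capped by W -> flip

Answer: (4,3)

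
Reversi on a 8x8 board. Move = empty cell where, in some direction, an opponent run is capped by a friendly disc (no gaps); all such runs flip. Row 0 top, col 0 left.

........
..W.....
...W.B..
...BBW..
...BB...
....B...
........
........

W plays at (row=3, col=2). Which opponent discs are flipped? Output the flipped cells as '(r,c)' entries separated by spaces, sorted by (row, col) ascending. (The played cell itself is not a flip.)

Answer: (3,3) (3,4)

Derivation:
Dir NW: first cell '.' (not opp) -> no flip
Dir N: first cell '.' (not opp) -> no flip
Dir NE: first cell 'W' (not opp) -> no flip
Dir W: first cell '.' (not opp) -> no flip
Dir E: opp run (3,3) (3,4) capped by W -> flip
Dir SW: first cell '.' (not opp) -> no flip
Dir S: first cell '.' (not opp) -> no flip
Dir SE: opp run (4,3) (5,4), next='.' -> no flip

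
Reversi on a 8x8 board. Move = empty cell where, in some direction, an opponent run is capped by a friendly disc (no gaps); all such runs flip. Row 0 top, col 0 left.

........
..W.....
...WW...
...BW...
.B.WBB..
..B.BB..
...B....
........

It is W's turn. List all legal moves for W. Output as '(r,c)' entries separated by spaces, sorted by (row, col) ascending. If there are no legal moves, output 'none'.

Answer: (3,2) (4,2) (4,6) (5,6) (6,1) (6,4) (6,5)

Derivation:
(2,2): no bracket -> illegal
(3,0): no bracket -> illegal
(3,1): no bracket -> illegal
(3,2): flips 1 -> legal
(3,5): no bracket -> illegal
(3,6): no bracket -> illegal
(4,0): no bracket -> illegal
(4,2): flips 1 -> legal
(4,6): flips 2 -> legal
(5,0): no bracket -> illegal
(5,1): no bracket -> illegal
(5,3): no bracket -> illegal
(5,6): flips 1 -> legal
(6,1): flips 1 -> legal
(6,2): no bracket -> illegal
(6,4): flips 2 -> legal
(6,5): flips 1 -> legal
(6,6): no bracket -> illegal
(7,2): no bracket -> illegal
(7,3): no bracket -> illegal
(7,4): no bracket -> illegal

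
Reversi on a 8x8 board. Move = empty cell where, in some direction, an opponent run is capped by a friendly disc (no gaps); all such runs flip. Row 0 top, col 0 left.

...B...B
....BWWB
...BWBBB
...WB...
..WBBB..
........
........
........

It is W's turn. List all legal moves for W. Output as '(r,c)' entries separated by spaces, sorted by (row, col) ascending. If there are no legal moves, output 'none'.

(0,2): no bracket -> illegal
(0,4): flips 1 -> legal
(0,5): no bracket -> illegal
(0,6): no bracket -> illegal
(1,2): no bracket -> illegal
(1,3): flips 2 -> legal
(2,2): flips 1 -> legal
(3,2): no bracket -> illegal
(3,5): flips 2 -> legal
(3,6): flips 1 -> legal
(3,7): flips 1 -> legal
(4,6): flips 3 -> legal
(5,2): flips 3 -> legal
(5,3): flips 1 -> legal
(5,4): flips 2 -> legal
(5,5): flips 1 -> legal
(5,6): no bracket -> illegal

Answer: (0,4) (1,3) (2,2) (3,5) (3,6) (3,7) (4,6) (5,2) (5,3) (5,4) (5,5)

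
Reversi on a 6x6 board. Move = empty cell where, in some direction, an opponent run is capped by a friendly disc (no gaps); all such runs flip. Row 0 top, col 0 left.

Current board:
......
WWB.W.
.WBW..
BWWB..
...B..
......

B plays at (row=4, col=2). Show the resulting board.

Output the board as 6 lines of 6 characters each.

Place B at (4,2); scan 8 dirs for brackets.
Dir NW: opp run (3,1), next='.' -> no flip
Dir N: opp run (3,2) capped by B -> flip
Dir NE: first cell 'B' (not opp) -> no flip
Dir W: first cell '.' (not opp) -> no flip
Dir E: first cell 'B' (not opp) -> no flip
Dir SW: first cell '.' (not opp) -> no flip
Dir S: first cell '.' (not opp) -> no flip
Dir SE: first cell '.' (not opp) -> no flip
All flips: (3,2)

Answer: ......
WWB.W.
.WBW..
BWBB..
..BB..
......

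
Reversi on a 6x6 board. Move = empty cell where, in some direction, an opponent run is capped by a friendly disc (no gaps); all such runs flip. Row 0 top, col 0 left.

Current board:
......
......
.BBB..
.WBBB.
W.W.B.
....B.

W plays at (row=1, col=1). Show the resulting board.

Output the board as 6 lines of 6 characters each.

Answer: ......
.W....
.WBB..
.WBBB.
W.W.B.
....B.

Derivation:
Place W at (1,1); scan 8 dirs for brackets.
Dir NW: first cell '.' (not opp) -> no flip
Dir N: first cell '.' (not opp) -> no flip
Dir NE: first cell '.' (not opp) -> no flip
Dir W: first cell '.' (not opp) -> no flip
Dir E: first cell '.' (not opp) -> no flip
Dir SW: first cell '.' (not opp) -> no flip
Dir S: opp run (2,1) capped by W -> flip
Dir SE: opp run (2,2) (3,3) (4,4), next='.' -> no flip
All flips: (2,1)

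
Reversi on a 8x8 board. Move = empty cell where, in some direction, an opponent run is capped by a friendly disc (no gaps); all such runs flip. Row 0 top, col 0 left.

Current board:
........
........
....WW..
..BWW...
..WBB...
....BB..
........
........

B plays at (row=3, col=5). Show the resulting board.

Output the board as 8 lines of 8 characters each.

Place B at (3,5); scan 8 dirs for brackets.
Dir NW: opp run (2,4), next='.' -> no flip
Dir N: opp run (2,5), next='.' -> no flip
Dir NE: first cell '.' (not opp) -> no flip
Dir W: opp run (3,4) (3,3) capped by B -> flip
Dir E: first cell '.' (not opp) -> no flip
Dir SW: first cell 'B' (not opp) -> no flip
Dir S: first cell '.' (not opp) -> no flip
Dir SE: first cell '.' (not opp) -> no flip
All flips: (3,3) (3,4)

Answer: ........
........
....WW..
..BBBB..
..WBB...
....BB..
........
........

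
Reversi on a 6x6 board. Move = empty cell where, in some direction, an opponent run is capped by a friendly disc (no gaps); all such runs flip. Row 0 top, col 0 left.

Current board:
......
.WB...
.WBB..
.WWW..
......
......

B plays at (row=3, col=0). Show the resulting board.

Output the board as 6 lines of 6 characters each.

Answer: ......
.WB...
.BBB..
BWWW..
......
......

Derivation:
Place B at (3,0); scan 8 dirs for brackets.
Dir NW: edge -> no flip
Dir N: first cell '.' (not opp) -> no flip
Dir NE: opp run (2,1) capped by B -> flip
Dir W: edge -> no flip
Dir E: opp run (3,1) (3,2) (3,3), next='.' -> no flip
Dir SW: edge -> no flip
Dir S: first cell '.' (not opp) -> no flip
Dir SE: first cell '.' (not opp) -> no flip
All flips: (2,1)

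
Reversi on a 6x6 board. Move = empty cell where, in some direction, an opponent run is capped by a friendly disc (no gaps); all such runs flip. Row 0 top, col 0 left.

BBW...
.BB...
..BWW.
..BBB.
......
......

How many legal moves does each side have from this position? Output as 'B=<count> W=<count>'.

-- B to move --
(0,3): flips 1 -> legal
(1,3): flips 1 -> legal
(1,4): flips 2 -> legal
(1,5): flips 1 -> legal
(2,5): flips 2 -> legal
(3,5): no bracket -> illegal
B mobility = 5
-- W to move --
(0,3): no bracket -> illegal
(1,0): no bracket -> illegal
(1,3): no bracket -> illegal
(2,0): flips 1 -> legal
(2,1): flips 1 -> legal
(2,5): no bracket -> illegal
(3,1): no bracket -> illegal
(3,5): no bracket -> illegal
(4,1): flips 1 -> legal
(4,2): flips 4 -> legal
(4,3): flips 1 -> legal
(4,4): flips 1 -> legal
(4,5): flips 1 -> legal
W mobility = 7

Answer: B=5 W=7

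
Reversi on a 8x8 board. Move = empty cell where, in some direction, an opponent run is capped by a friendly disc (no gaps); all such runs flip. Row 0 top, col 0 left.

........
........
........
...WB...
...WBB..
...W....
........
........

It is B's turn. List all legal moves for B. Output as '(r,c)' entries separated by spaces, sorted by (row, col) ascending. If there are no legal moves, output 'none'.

Answer: (2,2) (3,2) (4,2) (5,2) (6,2)

Derivation:
(2,2): flips 1 -> legal
(2,3): no bracket -> illegal
(2,4): no bracket -> illegal
(3,2): flips 1 -> legal
(4,2): flips 1 -> legal
(5,2): flips 1 -> legal
(5,4): no bracket -> illegal
(6,2): flips 1 -> legal
(6,3): no bracket -> illegal
(6,4): no bracket -> illegal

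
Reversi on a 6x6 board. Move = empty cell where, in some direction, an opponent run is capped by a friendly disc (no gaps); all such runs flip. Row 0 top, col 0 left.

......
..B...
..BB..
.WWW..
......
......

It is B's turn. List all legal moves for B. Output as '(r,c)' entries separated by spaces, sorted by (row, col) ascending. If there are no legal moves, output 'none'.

(2,0): no bracket -> illegal
(2,1): no bracket -> illegal
(2,4): no bracket -> illegal
(3,0): no bracket -> illegal
(3,4): no bracket -> illegal
(4,0): flips 1 -> legal
(4,1): flips 1 -> legal
(4,2): flips 1 -> legal
(4,3): flips 1 -> legal
(4,4): flips 1 -> legal

Answer: (4,0) (4,1) (4,2) (4,3) (4,4)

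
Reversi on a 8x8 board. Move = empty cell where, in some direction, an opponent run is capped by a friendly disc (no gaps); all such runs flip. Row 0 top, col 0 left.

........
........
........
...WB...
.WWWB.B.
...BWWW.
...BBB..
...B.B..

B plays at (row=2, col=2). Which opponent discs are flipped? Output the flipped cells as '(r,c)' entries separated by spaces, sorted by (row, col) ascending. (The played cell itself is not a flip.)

Answer: (3,3)

Derivation:
Dir NW: first cell '.' (not opp) -> no flip
Dir N: first cell '.' (not opp) -> no flip
Dir NE: first cell '.' (not opp) -> no flip
Dir W: first cell '.' (not opp) -> no flip
Dir E: first cell '.' (not opp) -> no flip
Dir SW: first cell '.' (not opp) -> no flip
Dir S: first cell '.' (not opp) -> no flip
Dir SE: opp run (3,3) capped by B -> flip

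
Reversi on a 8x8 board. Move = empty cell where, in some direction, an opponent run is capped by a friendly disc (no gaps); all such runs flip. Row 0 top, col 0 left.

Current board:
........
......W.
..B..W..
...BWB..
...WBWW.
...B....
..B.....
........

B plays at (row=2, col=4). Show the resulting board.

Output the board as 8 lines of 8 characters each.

Place B at (2,4); scan 8 dirs for brackets.
Dir NW: first cell '.' (not opp) -> no flip
Dir N: first cell '.' (not opp) -> no flip
Dir NE: first cell '.' (not opp) -> no flip
Dir W: first cell '.' (not opp) -> no flip
Dir E: opp run (2,5), next='.' -> no flip
Dir SW: first cell 'B' (not opp) -> no flip
Dir S: opp run (3,4) capped by B -> flip
Dir SE: first cell 'B' (not opp) -> no flip
All flips: (3,4)

Answer: ........
......W.
..B.BW..
...BBB..
...WBWW.
...B....
..B.....
........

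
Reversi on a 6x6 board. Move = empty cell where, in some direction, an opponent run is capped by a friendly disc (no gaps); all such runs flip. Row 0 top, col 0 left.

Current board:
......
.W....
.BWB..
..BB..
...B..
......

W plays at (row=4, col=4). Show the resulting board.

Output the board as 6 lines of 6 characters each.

Place W at (4,4); scan 8 dirs for brackets.
Dir NW: opp run (3,3) capped by W -> flip
Dir N: first cell '.' (not opp) -> no flip
Dir NE: first cell '.' (not opp) -> no flip
Dir W: opp run (4,3), next='.' -> no flip
Dir E: first cell '.' (not opp) -> no flip
Dir SW: first cell '.' (not opp) -> no flip
Dir S: first cell '.' (not opp) -> no flip
Dir SE: first cell '.' (not opp) -> no flip
All flips: (3,3)

Answer: ......
.W....
.BWB..
..BW..
...BW.
......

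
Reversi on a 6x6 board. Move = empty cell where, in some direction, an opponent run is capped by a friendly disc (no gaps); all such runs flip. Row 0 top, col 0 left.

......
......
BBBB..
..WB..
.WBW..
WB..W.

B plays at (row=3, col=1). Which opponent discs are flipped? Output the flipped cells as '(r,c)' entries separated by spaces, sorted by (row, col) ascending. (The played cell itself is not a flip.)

Dir NW: first cell 'B' (not opp) -> no flip
Dir N: first cell 'B' (not opp) -> no flip
Dir NE: first cell 'B' (not opp) -> no flip
Dir W: first cell '.' (not opp) -> no flip
Dir E: opp run (3,2) capped by B -> flip
Dir SW: first cell '.' (not opp) -> no flip
Dir S: opp run (4,1) capped by B -> flip
Dir SE: first cell 'B' (not opp) -> no flip

Answer: (3,2) (4,1)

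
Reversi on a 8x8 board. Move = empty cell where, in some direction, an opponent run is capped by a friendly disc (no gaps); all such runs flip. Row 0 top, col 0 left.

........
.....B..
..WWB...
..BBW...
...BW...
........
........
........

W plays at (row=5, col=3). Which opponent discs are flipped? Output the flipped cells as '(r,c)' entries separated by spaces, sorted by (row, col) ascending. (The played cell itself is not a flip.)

Dir NW: first cell '.' (not opp) -> no flip
Dir N: opp run (4,3) (3,3) capped by W -> flip
Dir NE: first cell 'W' (not opp) -> no flip
Dir W: first cell '.' (not opp) -> no flip
Dir E: first cell '.' (not opp) -> no flip
Dir SW: first cell '.' (not opp) -> no flip
Dir S: first cell '.' (not opp) -> no flip
Dir SE: first cell '.' (not opp) -> no flip

Answer: (3,3) (4,3)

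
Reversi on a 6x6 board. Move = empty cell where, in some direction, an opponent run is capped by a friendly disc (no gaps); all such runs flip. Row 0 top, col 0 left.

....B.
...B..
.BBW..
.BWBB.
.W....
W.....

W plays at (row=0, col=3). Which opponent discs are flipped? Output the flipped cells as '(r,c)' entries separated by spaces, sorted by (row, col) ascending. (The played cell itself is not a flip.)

Dir NW: edge -> no flip
Dir N: edge -> no flip
Dir NE: edge -> no flip
Dir W: first cell '.' (not opp) -> no flip
Dir E: opp run (0,4), next='.' -> no flip
Dir SW: first cell '.' (not opp) -> no flip
Dir S: opp run (1,3) capped by W -> flip
Dir SE: first cell '.' (not opp) -> no flip

Answer: (1,3)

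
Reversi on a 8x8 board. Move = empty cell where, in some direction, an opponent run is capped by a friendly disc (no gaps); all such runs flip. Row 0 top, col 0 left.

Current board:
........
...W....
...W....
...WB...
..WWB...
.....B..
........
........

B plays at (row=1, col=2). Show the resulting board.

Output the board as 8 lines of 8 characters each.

Answer: ........
..BW....
...B....
...WB...
..WWB...
.....B..
........
........

Derivation:
Place B at (1,2); scan 8 dirs for brackets.
Dir NW: first cell '.' (not opp) -> no flip
Dir N: first cell '.' (not opp) -> no flip
Dir NE: first cell '.' (not opp) -> no flip
Dir W: first cell '.' (not opp) -> no flip
Dir E: opp run (1,3), next='.' -> no flip
Dir SW: first cell '.' (not opp) -> no flip
Dir S: first cell '.' (not opp) -> no flip
Dir SE: opp run (2,3) capped by B -> flip
All flips: (2,3)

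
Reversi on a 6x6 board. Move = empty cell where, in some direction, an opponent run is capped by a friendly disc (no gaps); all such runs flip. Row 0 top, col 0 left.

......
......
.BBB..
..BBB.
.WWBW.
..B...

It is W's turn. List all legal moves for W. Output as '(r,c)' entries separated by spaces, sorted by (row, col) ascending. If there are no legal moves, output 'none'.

Answer: (1,1) (1,2) (1,4) (2,4)

Derivation:
(1,0): no bracket -> illegal
(1,1): flips 2 -> legal
(1,2): flips 2 -> legal
(1,3): no bracket -> illegal
(1,4): flips 2 -> legal
(2,0): no bracket -> illegal
(2,4): flips 2 -> legal
(2,5): no bracket -> illegal
(3,0): no bracket -> illegal
(3,1): no bracket -> illegal
(3,5): no bracket -> illegal
(4,5): no bracket -> illegal
(5,1): no bracket -> illegal
(5,3): no bracket -> illegal
(5,4): no bracket -> illegal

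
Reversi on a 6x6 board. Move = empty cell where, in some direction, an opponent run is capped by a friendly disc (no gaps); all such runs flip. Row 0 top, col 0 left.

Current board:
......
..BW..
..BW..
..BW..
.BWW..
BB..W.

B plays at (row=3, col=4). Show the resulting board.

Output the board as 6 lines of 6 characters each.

Place B at (3,4); scan 8 dirs for brackets.
Dir NW: opp run (2,3) capped by B -> flip
Dir N: first cell '.' (not opp) -> no flip
Dir NE: first cell '.' (not opp) -> no flip
Dir W: opp run (3,3) capped by B -> flip
Dir E: first cell '.' (not opp) -> no flip
Dir SW: opp run (4,3), next='.' -> no flip
Dir S: first cell '.' (not opp) -> no flip
Dir SE: first cell '.' (not opp) -> no flip
All flips: (2,3) (3,3)

Answer: ......
..BW..
..BB..
..BBB.
.BWW..
BB..W.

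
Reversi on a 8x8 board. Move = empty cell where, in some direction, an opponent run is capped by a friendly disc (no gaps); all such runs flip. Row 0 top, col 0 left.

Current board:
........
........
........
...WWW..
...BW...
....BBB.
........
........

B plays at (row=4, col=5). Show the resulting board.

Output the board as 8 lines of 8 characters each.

Answer: ........
........
........
...WWW..
...BBB..
....BBB.
........
........

Derivation:
Place B at (4,5); scan 8 dirs for brackets.
Dir NW: opp run (3,4), next='.' -> no flip
Dir N: opp run (3,5), next='.' -> no flip
Dir NE: first cell '.' (not opp) -> no flip
Dir W: opp run (4,4) capped by B -> flip
Dir E: first cell '.' (not opp) -> no flip
Dir SW: first cell 'B' (not opp) -> no flip
Dir S: first cell 'B' (not opp) -> no flip
Dir SE: first cell 'B' (not opp) -> no flip
All flips: (4,4)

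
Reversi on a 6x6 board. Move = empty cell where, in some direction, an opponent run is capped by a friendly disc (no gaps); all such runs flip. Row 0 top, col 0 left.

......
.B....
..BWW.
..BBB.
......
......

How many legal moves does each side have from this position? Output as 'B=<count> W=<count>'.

Answer: B=5 W=6

Derivation:
-- B to move --
(1,2): flips 1 -> legal
(1,3): flips 1 -> legal
(1,4): flips 2 -> legal
(1,5): flips 1 -> legal
(2,5): flips 2 -> legal
(3,5): no bracket -> illegal
B mobility = 5
-- W to move --
(0,0): no bracket -> illegal
(0,1): no bracket -> illegal
(0,2): no bracket -> illegal
(1,0): no bracket -> illegal
(1,2): no bracket -> illegal
(1,3): no bracket -> illegal
(2,0): no bracket -> illegal
(2,1): flips 1 -> legal
(2,5): no bracket -> illegal
(3,1): no bracket -> illegal
(3,5): no bracket -> illegal
(4,1): flips 1 -> legal
(4,2): flips 1 -> legal
(4,3): flips 1 -> legal
(4,4): flips 1 -> legal
(4,5): flips 1 -> legal
W mobility = 6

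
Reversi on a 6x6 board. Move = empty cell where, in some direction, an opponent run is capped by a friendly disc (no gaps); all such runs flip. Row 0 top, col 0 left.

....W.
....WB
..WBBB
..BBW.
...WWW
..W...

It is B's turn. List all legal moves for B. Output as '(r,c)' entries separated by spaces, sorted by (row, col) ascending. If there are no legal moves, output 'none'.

(0,3): flips 1 -> legal
(0,5): flips 1 -> legal
(1,1): flips 1 -> legal
(1,2): flips 1 -> legal
(1,3): flips 1 -> legal
(2,1): flips 1 -> legal
(3,1): no bracket -> illegal
(3,5): flips 1 -> legal
(4,1): no bracket -> illegal
(4,2): no bracket -> illegal
(5,1): no bracket -> illegal
(5,3): flips 1 -> legal
(5,4): flips 3 -> legal
(5,5): flips 1 -> legal

Answer: (0,3) (0,5) (1,1) (1,2) (1,3) (2,1) (3,5) (5,3) (5,4) (5,5)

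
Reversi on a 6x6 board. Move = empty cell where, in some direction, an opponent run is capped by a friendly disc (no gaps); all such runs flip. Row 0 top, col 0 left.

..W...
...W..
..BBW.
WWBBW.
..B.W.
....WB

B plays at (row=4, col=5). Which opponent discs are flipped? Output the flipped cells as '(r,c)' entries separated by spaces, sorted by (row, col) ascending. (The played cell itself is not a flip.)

Answer: (3,4)

Derivation:
Dir NW: opp run (3,4) capped by B -> flip
Dir N: first cell '.' (not opp) -> no flip
Dir NE: edge -> no flip
Dir W: opp run (4,4), next='.' -> no flip
Dir E: edge -> no flip
Dir SW: opp run (5,4), next=edge -> no flip
Dir S: first cell 'B' (not opp) -> no flip
Dir SE: edge -> no flip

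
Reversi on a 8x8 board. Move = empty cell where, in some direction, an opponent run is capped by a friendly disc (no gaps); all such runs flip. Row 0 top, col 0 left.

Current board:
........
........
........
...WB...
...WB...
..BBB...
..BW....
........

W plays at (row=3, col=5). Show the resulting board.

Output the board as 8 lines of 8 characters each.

Answer: ........
........
........
...WWW..
...WB...
..BBB...
..BW....
........

Derivation:
Place W at (3,5); scan 8 dirs for brackets.
Dir NW: first cell '.' (not opp) -> no flip
Dir N: first cell '.' (not opp) -> no flip
Dir NE: first cell '.' (not opp) -> no flip
Dir W: opp run (3,4) capped by W -> flip
Dir E: first cell '.' (not opp) -> no flip
Dir SW: opp run (4,4) (5,3) (6,2), next='.' -> no flip
Dir S: first cell '.' (not opp) -> no flip
Dir SE: first cell '.' (not opp) -> no flip
All flips: (3,4)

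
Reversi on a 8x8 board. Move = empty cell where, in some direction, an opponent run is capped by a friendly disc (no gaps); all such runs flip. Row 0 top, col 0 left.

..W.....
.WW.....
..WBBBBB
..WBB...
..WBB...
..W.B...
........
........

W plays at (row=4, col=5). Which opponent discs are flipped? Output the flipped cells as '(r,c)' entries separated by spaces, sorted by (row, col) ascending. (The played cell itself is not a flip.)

Answer: (2,3) (3,4) (4,3) (4,4)

Derivation:
Dir NW: opp run (3,4) (2,3) capped by W -> flip
Dir N: first cell '.' (not opp) -> no flip
Dir NE: first cell '.' (not opp) -> no flip
Dir W: opp run (4,4) (4,3) capped by W -> flip
Dir E: first cell '.' (not opp) -> no flip
Dir SW: opp run (5,4), next='.' -> no flip
Dir S: first cell '.' (not opp) -> no flip
Dir SE: first cell '.' (not opp) -> no flip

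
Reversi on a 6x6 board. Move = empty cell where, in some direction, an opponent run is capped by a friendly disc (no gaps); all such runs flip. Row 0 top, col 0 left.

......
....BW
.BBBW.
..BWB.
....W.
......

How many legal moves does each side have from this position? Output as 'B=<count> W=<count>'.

Answer: B=4 W=6

Derivation:
-- B to move --
(0,4): no bracket -> illegal
(0,5): no bracket -> illegal
(1,3): no bracket -> illegal
(2,5): flips 1 -> legal
(3,5): no bracket -> illegal
(4,2): no bracket -> illegal
(4,3): flips 1 -> legal
(4,5): no bracket -> illegal
(5,3): no bracket -> illegal
(5,4): flips 1 -> legal
(5,5): flips 2 -> legal
B mobility = 4
-- W to move --
(0,3): no bracket -> illegal
(0,4): flips 1 -> legal
(0,5): no bracket -> illegal
(1,0): no bracket -> illegal
(1,1): flips 1 -> legal
(1,2): no bracket -> illegal
(1,3): flips 2 -> legal
(2,0): flips 3 -> legal
(2,5): no bracket -> illegal
(3,0): no bracket -> illegal
(3,1): flips 1 -> legal
(3,5): flips 1 -> legal
(4,1): no bracket -> illegal
(4,2): no bracket -> illegal
(4,3): no bracket -> illegal
(4,5): no bracket -> illegal
W mobility = 6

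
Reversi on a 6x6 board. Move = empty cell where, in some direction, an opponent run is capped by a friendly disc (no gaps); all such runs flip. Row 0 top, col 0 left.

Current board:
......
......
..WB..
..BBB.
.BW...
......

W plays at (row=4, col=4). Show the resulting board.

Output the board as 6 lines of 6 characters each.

Answer: ......
......
..WB..
..BWB.
.BW.W.
......

Derivation:
Place W at (4,4); scan 8 dirs for brackets.
Dir NW: opp run (3,3) capped by W -> flip
Dir N: opp run (3,4), next='.' -> no flip
Dir NE: first cell '.' (not opp) -> no flip
Dir W: first cell '.' (not opp) -> no flip
Dir E: first cell '.' (not opp) -> no flip
Dir SW: first cell '.' (not opp) -> no flip
Dir S: first cell '.' (not opp) -> no flip
Dir SE: first cell '.' (not opp) -> no flip
All flips: (3,3)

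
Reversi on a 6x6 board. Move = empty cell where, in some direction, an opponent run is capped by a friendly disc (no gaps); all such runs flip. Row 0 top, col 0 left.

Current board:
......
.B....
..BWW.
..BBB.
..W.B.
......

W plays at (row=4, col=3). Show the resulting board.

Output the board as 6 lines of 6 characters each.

Place W at (4,3); scan 8 dirs for brackets.
Dir NW: opp run (3,2), next='.' -> no flip
Dir N: opp run (3,3) capped by W -> flip
Dir NE: opp run (3,4), next='.' -> no flip
Dir W: first cell 'W' (not opp) -> no flip
Dir E: opp run (4,4), next='.' -> no flip
Dir SW: first cell '.' (not opp) -> no flip
Dir S: first cell '.' (not opp) -> no flip
Dir SE: first cell '.' (not opp) -> no flip
All flips: (3,3)

Answer: ......
.B....
..BWW.
..BWB.
..WWB.
......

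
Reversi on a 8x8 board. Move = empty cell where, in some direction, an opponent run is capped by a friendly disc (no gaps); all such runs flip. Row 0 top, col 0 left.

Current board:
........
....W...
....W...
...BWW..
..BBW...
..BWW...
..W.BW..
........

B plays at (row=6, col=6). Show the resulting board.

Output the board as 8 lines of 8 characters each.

Answer: ........
....W...
....W...
...BWW..
..BBW...
..BWW...
..W.BBB.
........

Derivation:
Place B at (6,6); scan 8 dirs for brackets.
Dir NW: first cell '.' (not opp) -> no flip
Dir N: first cell '.' (not opp) -> no flip
Dir NE: first cell '.' (not opp) -> no flip
Dir W: opp run (6,5) capped by B -> flip
Dir E: first cell '.' (not opp) -> no flip
Dir SW: first cell '.' (not opp) -> no flip
Dir S: first cell '.' (not opp) -> no flip
Dir SE: first cell '.' (not opp) -> no flip
All flips: (6,5)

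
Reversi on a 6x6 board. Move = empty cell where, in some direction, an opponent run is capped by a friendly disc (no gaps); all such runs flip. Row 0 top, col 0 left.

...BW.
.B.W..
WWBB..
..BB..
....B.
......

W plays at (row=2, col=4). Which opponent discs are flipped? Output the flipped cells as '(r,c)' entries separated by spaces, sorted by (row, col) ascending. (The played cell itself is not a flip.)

Dir NW: first cell 'W' (not opp) -> no flip
Dir N: first cell '.' (not opp) -> no flip
Dir NE: first cell '.' (not opp) -> no flip
Dir W: opp run (2,3) (2,2) capped by W -> flip
Dir E: first cell '.' (not opp) -> no flip
Dir SW: opp run (3,3), next='.' -> no flip
Dir S: first cell '.' (not opp) -> no flip
Dir SE: first cell '.' (not opp) -> no flip

Answer: (2,2) (2,3)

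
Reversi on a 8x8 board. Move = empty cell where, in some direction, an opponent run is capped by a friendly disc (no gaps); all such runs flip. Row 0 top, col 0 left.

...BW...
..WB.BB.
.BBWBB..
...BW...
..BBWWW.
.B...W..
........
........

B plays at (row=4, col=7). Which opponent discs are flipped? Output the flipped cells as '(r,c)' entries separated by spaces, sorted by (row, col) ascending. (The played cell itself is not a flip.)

Answer: (4,4) (4,5) (4,6)

Derivation:
Dir NW: first cell '.' (not opp) -> no flip
Dir N: first cell '.' (not opp) -> no flip
Dir NE: edge -> no flip
Dir W: opp run (4,6) (4,5) (4,4) capped by B -> flip
Dir E: edge -> no flip
Dir SW: first cell '.' (not opp) -> no flip
Dir S: first cell '.' (not opp) -> no flip
Dir SE: edge -> no flip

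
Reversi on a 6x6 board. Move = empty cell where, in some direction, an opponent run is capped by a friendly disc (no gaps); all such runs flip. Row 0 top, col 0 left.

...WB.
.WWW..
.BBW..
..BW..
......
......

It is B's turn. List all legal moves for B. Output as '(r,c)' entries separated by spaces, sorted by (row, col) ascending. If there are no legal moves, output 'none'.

(0,0): flips 1 -> legal
(0,1): flips 1 -> legal
(0,2): flips 2 -> legal
(1,0): no bracket -> illegal
(1,4): flips 1 -> legal
(2,0): no bracket -> illegal
(2,4): flips 1 -> legal
(3,4): flips 1 -> legal
(4,2): no bracket -> illegal
(4,3): no bracket -> illegal
(4,4): flips 1 -> legal

Answer: (0,0) (0,1) (0,2) (1,4) (2,4) (3,4) (4,4)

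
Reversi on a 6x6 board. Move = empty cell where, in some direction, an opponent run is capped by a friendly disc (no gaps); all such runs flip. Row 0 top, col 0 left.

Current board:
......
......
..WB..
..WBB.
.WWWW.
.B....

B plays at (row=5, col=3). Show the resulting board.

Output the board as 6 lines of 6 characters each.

Place B at (5,3); scan 8 dirs for brackets.
Dir NW: opp run (4,2), next='.' -> no flip
Dir N: opp run (4,3) capped by B -> flip
Dir NE: opp run (4,4), next='.' -> no flip
Dir W: first cell '.' (not opp) -> no flip
Dir E: first cell '.' (not opp) -> no flip
Dir SW: edge -> no flip
Dir S: edge -> no flip
Dir SE: edge -> no flip
All flips: (4,3)

Answer: ......
......
..WB..
..WBB.
.WWBW.
.B.B..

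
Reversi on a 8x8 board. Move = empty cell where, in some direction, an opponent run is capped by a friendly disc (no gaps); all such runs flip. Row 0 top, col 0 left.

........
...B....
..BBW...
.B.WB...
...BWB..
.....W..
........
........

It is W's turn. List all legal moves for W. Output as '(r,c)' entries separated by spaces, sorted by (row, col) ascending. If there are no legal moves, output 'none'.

Answer: (0,2) (0,3) (1,1) (2,1) (3,5) (4,2) (4,6) (5,3)

Derivation:
(0,2): flips 1 -> legal
(0,3): flips 2 -> legal
(0,4): no bracket -> illegal
(1,1): flips 1 -> legal
(1,2): no bracket -> illegal
(1,4): no bracket -> illegal
(2,0): no bracket -> illegal
(2,1): flips 2 -> legal
(2,5): no bracket -> illegal
(3,0): no bracket -> illegal
(3,2): no bracket -> illegal
(3,5): flips 2 -> legal
(3,6): no bracket -> illegal
(4,0): no bracket -> illegal
(4,1): no bracket -> illegal
(4,2): flips 1 -> legal
(4,6): flips 1 -> legal
(5,2): no bracket -> illegal
(5,3): flips 1 -> legal
(5,4): no bracket -> illegal
(5,6): no bracket -> illegal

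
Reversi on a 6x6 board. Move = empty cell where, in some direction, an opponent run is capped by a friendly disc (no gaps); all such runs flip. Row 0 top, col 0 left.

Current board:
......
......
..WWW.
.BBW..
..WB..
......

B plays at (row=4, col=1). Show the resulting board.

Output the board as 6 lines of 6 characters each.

Place B at (4,1); scan 8 dirs for brackets.
Dir NW: first cell '.' (not opp) -> no flip
Dir N: first cell 'B' (not opp) -> no flip
Dir NE: first cell 'B' (not opp) -> no flip
Dir W: first cell '.' (not opp) -> no flip
Dir E: opp run (4,2) capped by B -> flip
Dir SW: first cell '.' (not opp) -> no flip
Dir S: first cell '.' (not opp) -> no flip
Dir SE: first cell '.' (not opp) -> no flip
All flips: (4,2)

Answer: ......
......
..WWW.
.BBW..
.BBB..
......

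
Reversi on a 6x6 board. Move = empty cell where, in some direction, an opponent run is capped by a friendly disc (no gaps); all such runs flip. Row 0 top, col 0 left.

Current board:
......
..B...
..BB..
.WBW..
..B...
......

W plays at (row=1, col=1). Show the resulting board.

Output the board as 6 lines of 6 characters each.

Place W at (1,1); scan 8 dirs for brackets.
Dir NW: first cell '.' (not opp) -> no flip
Dir N: first cell '.' (not opp) -> no flip
Dir NE: first cell '.' (not opp) -> no flip
Dir W: first cell '.' (not opp) -> no flip
Dir E: opp run (1,2), next='.' -> no flip
Dir SW: first cell '.' (not opp) -> no flip
Dir S: first cell '.' (not opp) -> no flip
Dir SE: opp run (2,2) capped by W -> flip
All flips: (2,2)

Answer: ......
.WB...
..WB..
.WBW..
..B...
......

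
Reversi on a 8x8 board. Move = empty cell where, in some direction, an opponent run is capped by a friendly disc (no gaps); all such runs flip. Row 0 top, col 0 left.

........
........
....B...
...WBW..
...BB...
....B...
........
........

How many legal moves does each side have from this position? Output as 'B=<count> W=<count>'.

Answer: B=7 W=4

Derivation:
-- B to move --
(2,2): flips 1 -> legal
(2,3): flips 1 -> legal
(2,5): no bracket -> illegal
(2,6): flips 1 -> legal
(3,2): flips 1 -> legal
(3,6): flips 1 -> legal
(4,2): flips 1 -> legal
(4,5): no bracket -> illegal
(4,6): flips 1 -> legal
B mobility = 7
-- W to move --
(1,3): flips 1 -> legal
(1,4): no bracket -> illegal
(1,5): flips 1 -> legal
(2,3): no bracket -> illegal
(2,5): no bracket -> illegal
(3,2): no bracket -> illegal
(4,2): no bracket -> illegal
(4,5): no bracket -> illegal
(5,2): no bracket -> illegal
(5,3): flips 2 -> legal
(5,5): flips 1 -> legal
(6,3): no bracket -> illegal
(6,4): no bracket -> illegal
(6,5): no bracket -> illegal
W mobility = 4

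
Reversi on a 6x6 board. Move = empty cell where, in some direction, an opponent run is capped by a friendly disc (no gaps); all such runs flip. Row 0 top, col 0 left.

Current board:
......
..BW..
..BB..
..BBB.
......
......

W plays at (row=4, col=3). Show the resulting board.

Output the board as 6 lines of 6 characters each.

Answer: ......
..BW..
..BW..
..BWB.
...W..
......

Derivation:
Place W at (4,3); scan 8 dirs for brackets.
Dir NW: opp run (3,2), next='.' -> no flip
Dir N: opp run (3,3) (2,3) capped by W -> flip
Dir NE: opp run (3,4), next='.' -> no flip
Dir W: first cell '.' (not opp) -> no flip
Dir E: first cell '.' (not opp) -> no flip
Dir SW: first cell '.' (not opp) -> no flip
Dir S: first cell '.' (not opp) -> no flip
Dir SE: first cell '.' (not opp) -> no flip
All flips: (2,3) (3,3)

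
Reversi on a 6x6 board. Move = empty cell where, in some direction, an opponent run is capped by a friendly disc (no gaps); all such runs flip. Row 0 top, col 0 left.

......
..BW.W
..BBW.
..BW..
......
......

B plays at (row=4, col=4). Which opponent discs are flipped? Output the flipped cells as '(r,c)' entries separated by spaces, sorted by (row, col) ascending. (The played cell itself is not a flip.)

Dir NW: opp run (3,3) capped by B -> flip
Dir N: first cell '.' (not opp) -> no flip
Dir NE: first cell '.' (not opp) -> no flip
Dir W: first cell '.' (not opp) -> no flip
Dir E: first cell '.' (not opp) -> no flip
Dir SW: first cell '.' (not opp) -> no flip
Dir S: first cell '.' (not opp) -> no flip
Dir SE: first cell '.' (not opp) -> no flip

Answer: (3,3)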